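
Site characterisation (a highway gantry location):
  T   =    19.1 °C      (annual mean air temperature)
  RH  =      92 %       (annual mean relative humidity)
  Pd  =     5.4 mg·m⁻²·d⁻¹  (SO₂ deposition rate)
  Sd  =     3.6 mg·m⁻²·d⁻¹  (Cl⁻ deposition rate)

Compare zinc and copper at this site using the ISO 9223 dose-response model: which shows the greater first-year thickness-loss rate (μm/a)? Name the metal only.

zinc: T>10 °C ⇒ hinge -0.071·(19.1−10) = -0.6461
  Pd branch = 0.0129·Pd^0.44·e^(0.046·RH+f) = 0.9776 μm/a
  Cl⁻ term: 0.0175·3.6^0.57·exp(0.008·92+0.085·19.1) = 0.3845
  sum: 0.9776 + 0.3845 → r_corr = 1.362 μm/a
copper: f(T) = -0.080·(T−10) [T>10 °C] = -0.7280
  SO₂ term: 0.0053·5.4^0.26·exp(0.059·92-0.7280) = 0.9034
  Sd branch = 0.01025·Sd^0.27·e^(0.036·RH+0.049·T) = 1.013 μm/a
  r_corr = 0.9034 + 1.013 = 1.917 μm/a
Ordering by μm/a: copper (1.92) > zinc (1.36)

copper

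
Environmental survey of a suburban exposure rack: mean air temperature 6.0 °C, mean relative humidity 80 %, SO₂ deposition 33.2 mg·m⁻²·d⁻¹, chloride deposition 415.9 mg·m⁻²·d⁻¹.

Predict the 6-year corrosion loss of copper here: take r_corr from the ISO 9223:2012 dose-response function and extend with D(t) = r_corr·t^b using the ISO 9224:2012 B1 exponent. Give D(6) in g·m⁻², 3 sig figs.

D(6) = 63.4 g·m⁻²

copper: f(T) = +0.126·(T−10) [T≤10 °C] = -0.5040
  Pd branch = 0.0053·Pd^0.26·e^(0.059·RH+f) = 0.8928 μm/a
  Sd branch = 0.01025·Sd^0.27·e^(0.036·RH+0.049·T) = 1.248 μm/a
  r_corr = 0.8928 + 1.248 = 2.141 μm/a
Power-law: D(6) = r_corr · 6^0.667
  D(6) = 2.141 × 6^0.667 = 2.141 × 3.304 = 7.074 μm
  Mass loss = 7.074 μm × 8.96 g/cm³ = 63.38 g·m⁻²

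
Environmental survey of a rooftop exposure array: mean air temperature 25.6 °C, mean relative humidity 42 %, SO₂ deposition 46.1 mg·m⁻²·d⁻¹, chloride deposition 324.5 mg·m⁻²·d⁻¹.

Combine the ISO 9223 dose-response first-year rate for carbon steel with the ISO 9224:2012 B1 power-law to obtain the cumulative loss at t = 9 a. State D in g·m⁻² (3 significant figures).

carbon steel: temperature factor f = -0.054·(15.6) = -0.8424
  Pd branch = 1.77·Pd^0.52·e^(0.02·RH+f) = 12.94 μm/a
  Sd branch = 0.102·Sd^0.62·e^(0.033·RH+0.04·T) = 40.95 μm/a
  r_corr = 12.94 + 40.95 = 53.89 μm/a
ISO 9224: D(t) = r_corr · t^b with b = 0.523 (carbon steel, B1)
  D(9) = 53.89 × 9^0.523 = 53.89 × 3.156 = 170 μm
  Mass loss = 170 μm × 7.85 g/cm³ = 1335 g·m⁻²

D(9) = 1.33e+03 g·m⁻²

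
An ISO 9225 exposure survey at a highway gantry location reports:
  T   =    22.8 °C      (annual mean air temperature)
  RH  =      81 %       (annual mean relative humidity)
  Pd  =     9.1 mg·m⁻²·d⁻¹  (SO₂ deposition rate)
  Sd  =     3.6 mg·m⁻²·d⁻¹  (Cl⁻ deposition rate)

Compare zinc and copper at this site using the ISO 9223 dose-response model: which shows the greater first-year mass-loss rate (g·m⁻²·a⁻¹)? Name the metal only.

copper

zinc: temperature factor f = -0.071·(12.8) = -0.9088
  sulphur-dioxide contribution → 0.5702 μm/a
  chloride contribution → 0.4822 μm/a
  total first-year rate 1.052 μm/a
  mass loss = 1.052 μm/a × 7.14 g/cm³ = 7.514 g·m⁻²·a⁻¹
copper: temperature factor f = -0.080·(12.8) = -1.0240
  sulphur-dioxide contribution → 0.4022 μm/a
  chloride contribution → 0.8176 μm/a
  total first-year rate 1.22 μm/a
  mass loss = 1.22 μm/a × 8.96 g/cm³ = 10.93 g·m⁻²·a⁻¹
Ordering by g·m⁻²·a⁻¹: copper (10.9) > zinc (7.51)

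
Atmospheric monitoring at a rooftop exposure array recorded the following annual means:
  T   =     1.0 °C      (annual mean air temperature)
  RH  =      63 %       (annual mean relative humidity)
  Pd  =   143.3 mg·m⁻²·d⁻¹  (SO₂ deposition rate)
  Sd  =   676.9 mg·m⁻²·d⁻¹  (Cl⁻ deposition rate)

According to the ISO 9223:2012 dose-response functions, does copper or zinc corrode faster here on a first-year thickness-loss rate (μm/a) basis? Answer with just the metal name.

copper: f(T) = +0.126·(T−10) [T≤10 °C] = -1.1340
  sulphur-dioxide contribution → 0.2551 μm/a
  chloride contribution → 0.6043 μm/a
  total first-year rate 0.8593 μm/a
zinc: f(T) = +0.038·(T−10) [T≤10 °C] = -0.3420
  sulphur-dioxide contribution → 1.477 μm/a
  chloride contribution → 1.295 μm/a
  total first-year rate 2.772 μm/a
Ordering by μm/a: zinc (2.77) > copper (0.859)

zinc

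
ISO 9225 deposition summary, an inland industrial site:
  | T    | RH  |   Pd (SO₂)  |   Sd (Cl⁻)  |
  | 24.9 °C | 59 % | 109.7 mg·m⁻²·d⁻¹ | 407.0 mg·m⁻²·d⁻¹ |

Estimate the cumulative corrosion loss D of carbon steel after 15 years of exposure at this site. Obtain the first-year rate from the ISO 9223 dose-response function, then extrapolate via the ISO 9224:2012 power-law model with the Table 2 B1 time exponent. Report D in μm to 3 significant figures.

carbon steel: T>10 °C ⇒ hinge -0.054·(24.9−10) = -0.8046
  SO₂ term: 1.77·109.7^0.52·exp(0.02·59-0.8046) = 29.64
  Cl⁻ term: 0.102·407.0^0.62·exp(0.033·59+0.04·24.9) = 80.29
  sum: 29.64 + 80.29 → r_corr = 109.9 μm/a
Long-term exponent b (ISO 9224 Table 2, B1) = 0.523
  D(15) = 109.9 × 15^0.523 = 109.9 × 4.122 = 453.1 μm

D(15) = 453 μm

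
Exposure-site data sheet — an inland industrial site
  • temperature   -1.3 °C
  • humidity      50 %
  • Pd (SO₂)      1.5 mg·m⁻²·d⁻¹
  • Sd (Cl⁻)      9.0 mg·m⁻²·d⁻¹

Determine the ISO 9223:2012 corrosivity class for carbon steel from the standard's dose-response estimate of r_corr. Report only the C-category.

carbon steel: T≤10 °C ⇒ hinge +0.150·(-1.3−10) = -1.6950
  sulphur-dioxide contribution → 1.091 μm/a
  chloride contribution → 1.969 μm/a
  total first-year rate 3.06 μm/a
Category bounds: 1.3…25 μm/a bracket r_corr ⇒ C2

C2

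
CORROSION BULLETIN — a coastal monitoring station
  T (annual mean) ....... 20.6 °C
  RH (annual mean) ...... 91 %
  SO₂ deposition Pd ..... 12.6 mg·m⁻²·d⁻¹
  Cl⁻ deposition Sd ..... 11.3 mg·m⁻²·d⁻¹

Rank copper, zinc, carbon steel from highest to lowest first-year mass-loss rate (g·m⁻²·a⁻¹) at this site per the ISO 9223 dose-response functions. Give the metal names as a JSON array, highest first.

copper: T>10 °C ⇒ hinge -0.080·(20.6−10) = -0.8480
  SO₂ term: 0.0053·12.6^0.26·exp(0.059·91-0.8480) = 0.9415
  Sd branch = 0.01025·Sd^0.27·e^(0.036·RH+0.049·T) = 1.433 μm/a
  r_corr = 0.9415 + 1.433 = 2.374 μm/a
  mass loss = 2.374 μm/a × 8.96 g/cm³ = 21.27 g·m⁻²·a⁻¹
zinc: T>10 °C ⇒ hinge -0.071·(20.6−10) = -0.7526
  SO₂ term: 0.0129·12.6^0.44·exp(0.046·91-0.7526) = 1.219
  Cl⁻ term: 0.0175·11.3^0.57·exp(0.008·91+0.085·20.6) = 0.8316
  r_corr = 1.219 + 0.8316 = 2.05 μm/a
  mass loss = 2.05 μm/a × 7.14 g/cm³ = 14.64 g·m⁻²·a⁻¹
carbon steel: T>10 °C ⇒ hinge -0.054·(20.6−10) = -0.5724
  SO₂ term: 1.77·12.6^0.52·exp(0.02·91-0.5724) = 23.01
  Cl⁻ term: 0.102·11.3^0.62·exp(0.033·91+0.04·20.6) = 21.06
  sum: 23.01 + 21.06 → r_corr = 44.08 μm/a
  mass loss = 44.08 μm/a × 7.85 g/cm³ = 346 g·m⁻²·a⁻¹
Ordering by g·m⁻²·a⁻¹: carbon steel (346) > copper (21.3) > zinc (14.6)

["carbon steel", "copper", "zinc"]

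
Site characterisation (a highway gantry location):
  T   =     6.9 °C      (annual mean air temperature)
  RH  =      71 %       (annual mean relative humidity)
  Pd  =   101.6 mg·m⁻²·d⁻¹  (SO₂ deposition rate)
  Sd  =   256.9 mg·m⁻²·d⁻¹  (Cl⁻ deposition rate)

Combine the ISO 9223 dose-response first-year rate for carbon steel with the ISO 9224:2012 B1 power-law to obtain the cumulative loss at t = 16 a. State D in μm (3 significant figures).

D(16) = 403 μm

carbon steel: f(T) = +0.150·(T−10) [T≤10 °C] = -0.4650
  Pd branch = 1.77·Pd^0.52·e^(0.02·RH+f) = 50.85 μm/a
  Cl⁻ term: 0.102·256.9^0.62·exp(0.033·71+0.04·6.9) = 43.66
  sum: 50.85 + 43.66 → r_corr = 94.51 μm/a
ISO 9224: D(t) = r_corr · t^b with b = 0.523 (carbon steel, B1)
  D(16) = 94.51 × 16^0.523 = 94.51 × 4.263 = 402.9 μm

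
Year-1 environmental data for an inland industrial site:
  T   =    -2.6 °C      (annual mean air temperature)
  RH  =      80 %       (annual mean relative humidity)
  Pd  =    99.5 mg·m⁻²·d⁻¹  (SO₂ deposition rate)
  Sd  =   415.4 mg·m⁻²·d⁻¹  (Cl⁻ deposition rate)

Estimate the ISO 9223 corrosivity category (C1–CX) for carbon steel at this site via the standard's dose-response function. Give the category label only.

carbon steel: T≤10 °C ⇒ hinge +0.150·(-2.6−10) = -1.8900
  Pd branch = 1.77·Pd^0.52·e^(0.02·RH+f) = 14.48 μm/a
  Sd branch = 0.102·Sd^0.62·e^(0.033·RH+0.04·T) = 54.13 μm/a
  r_corr = 14.48 + 54.13 = 68.61 μm/a
68.6 μm/a falls in (50, 80] for carbon steel → category C4

C4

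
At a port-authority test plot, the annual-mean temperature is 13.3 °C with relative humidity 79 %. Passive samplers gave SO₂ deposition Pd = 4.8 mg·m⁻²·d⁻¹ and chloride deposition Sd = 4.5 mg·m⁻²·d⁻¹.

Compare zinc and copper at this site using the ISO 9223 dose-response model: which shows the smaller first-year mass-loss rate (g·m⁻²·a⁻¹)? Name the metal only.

zinc: T>10 °C ⇒ hinge -0.071·(13.3−10) = -0.2343
  SO₂ term: 0.0129·4.8^0.44·exp(0.046·79-0.2343) = 0.7706
  Cl⁻ term: 0.0175·4.5^0.57·exp(0.008·79+0.085·13.3) = 0.2403
  sum: 0.7706 + 0.2403 → r_corr = 1.011 μm/a
  mass loss = 1.011 μm/a × 7.14 g/cm³ = 7.218 g·m⁻²·a⁻¹
copper: f(T) = -0.080·(T−10) [T>10 °C] = -0.2640
  SO₂ term: 0.0053·4.8^0.26·exp(0.059·79-0.2640) = 0.6471
  Cl⁻ term: 0.01025·4.5^0.27·exp(0.036·79+0.049·13.3) = 0.5073
  sum: 0.6471 + 0.5073 → r_corr = 1.154 μm/a
  mass loss = 1.154 μm/a × 8.96 g/cm³ = 10.34 g·m⁻²·a⁻¹
Ordering by g·m⁻²·a⁻¹: copper (10.3) > zinc (7.22)

zinc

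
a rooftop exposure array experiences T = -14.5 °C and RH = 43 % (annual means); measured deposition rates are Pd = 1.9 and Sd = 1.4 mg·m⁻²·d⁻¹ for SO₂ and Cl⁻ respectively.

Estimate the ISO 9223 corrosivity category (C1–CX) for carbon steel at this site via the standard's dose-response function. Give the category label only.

C1

carbon steel: f(T) = +0.150·(T−10) [T≤10 °C] = -3.6750
  Pd branch = 1.77·Pd^0.52·e^(0.02·RH+f) = 0.148 μm/a
  Sd branch = 0.102·Sd^0.62·e^(0.033·RH+0.04·T) = 0.2908 μm/a
  r_corr = 0.148 + 0.2908 = 0.4388 μm/a
ISO 9223 Table 2 (carbon steel): 0 < 0.439 ≤ 1.3 μm/a ⇒ C1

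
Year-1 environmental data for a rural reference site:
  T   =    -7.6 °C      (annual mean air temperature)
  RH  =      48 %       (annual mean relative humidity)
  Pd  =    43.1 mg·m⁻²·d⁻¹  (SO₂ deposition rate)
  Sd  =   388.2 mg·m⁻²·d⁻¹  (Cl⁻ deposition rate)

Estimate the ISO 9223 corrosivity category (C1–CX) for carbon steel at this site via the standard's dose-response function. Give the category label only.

C2

carbon steel: T≤10 °C ⇒ hinge +0.150·(-7.6−10) = -2.6400
  sulphur-dioxide contribution → 2.335 μm/a
  chloride contribution → 14.78 μm/a
  total first-year rate 17.12 μm/a
Category bounds: 1.3…25 μm/a bracket r_corr ⇒ C2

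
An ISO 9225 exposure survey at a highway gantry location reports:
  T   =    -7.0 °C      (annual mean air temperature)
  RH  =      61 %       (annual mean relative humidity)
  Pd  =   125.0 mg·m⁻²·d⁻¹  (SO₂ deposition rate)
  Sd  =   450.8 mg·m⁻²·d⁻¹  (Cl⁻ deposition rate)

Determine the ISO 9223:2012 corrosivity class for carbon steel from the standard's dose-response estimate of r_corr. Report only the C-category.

C3

carbon steel: f(T) = +0.150·(T−10) [T≤10 °C] = -2.5500
  Pd branch = 1.77·Pd^0.52·e^(0.02·RH+f) = 5.764 μm/a
  Sd branch = 0.102·Sd^0.62·e^(0.033·RH+0.04·T) = 25.51 μm/a
  sum: 5.764 + 25.51 → r_corr = 31.27 μm/a
Category bounds: 25…50 μm/a bracket r_corr ⇒ C3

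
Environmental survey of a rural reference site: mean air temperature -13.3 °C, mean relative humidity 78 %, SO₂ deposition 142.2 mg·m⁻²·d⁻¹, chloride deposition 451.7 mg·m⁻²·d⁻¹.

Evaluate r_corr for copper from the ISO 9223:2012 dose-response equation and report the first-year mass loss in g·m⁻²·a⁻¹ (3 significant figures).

copper: f(T) = +0.126·(T−10) [T≤10 °C] = -2.9358
  SO₂ term: 0.0053·142.2^0.26·exp(0.059·78-2.9358) = 0.1018
  Sd branch = 0.01025·Sd^0.27·e^(0.036·RH+0.049·T) = 0.4613 μm/a
  r_corr = 0.1018 + 0.4613 = 0.5631 μm/a
Convert to mass loss: 0.5631 μm/a × 8.96 g/cm³ = 5.045 g·m⁻²·a⁻¹

r_corr = 5.05 g·m⁻²·a⁻¹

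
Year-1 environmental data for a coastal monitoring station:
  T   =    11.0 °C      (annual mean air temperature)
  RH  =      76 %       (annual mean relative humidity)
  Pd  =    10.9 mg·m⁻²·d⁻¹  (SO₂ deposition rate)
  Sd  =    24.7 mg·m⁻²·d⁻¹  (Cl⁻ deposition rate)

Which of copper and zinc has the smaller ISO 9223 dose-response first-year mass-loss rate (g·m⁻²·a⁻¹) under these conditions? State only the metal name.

zinc

copper: f(T) = -0.080·(T−10) [T>10 °C] = -0.0800
  sulphur-dioxide contribution → 0.8066 μm/a
  chloride contribution → 0.6443 μm/a
  total first-year rate 1.451 μm/a
  mass loss = 1.451 μm/a × 8.96 g/cm³ = 13 g·m⁻²·a⁻¹
zinc: temperature factor f = -0.071·(1.0) = -0.0710
  sulphur-dioxide contribution → 1.134 μm/a
  chloride contribution → 0.5093 μm/a
  total first-year rate 1.643 μm/a
  mass loss = 1.643 μm/a × 7.14 g/cm³ = 11.73 g·m⁻²·a⁻¹
Ordering by g·m⁻²·a⁻¹: copper (13) > zinc (11.7)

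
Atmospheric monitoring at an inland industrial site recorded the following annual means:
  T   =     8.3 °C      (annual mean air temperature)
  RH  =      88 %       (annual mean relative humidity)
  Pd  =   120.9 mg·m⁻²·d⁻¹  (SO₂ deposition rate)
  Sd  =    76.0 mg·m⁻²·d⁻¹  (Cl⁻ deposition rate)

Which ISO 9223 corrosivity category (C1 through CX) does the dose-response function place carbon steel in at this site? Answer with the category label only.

C5

carbon steel: f(T) = +0.150·(T−10) [T≤10 °C] = -0.2550
  sulphur-dioxide contribution → 96.48 μm/a
  chloride contribution → 38.03 μm/a
  ⇒ r_corr(carbon steel) = 134.5 μm/a
Category bounds: 80…200 μm/a bracket r_corr ⇒ C5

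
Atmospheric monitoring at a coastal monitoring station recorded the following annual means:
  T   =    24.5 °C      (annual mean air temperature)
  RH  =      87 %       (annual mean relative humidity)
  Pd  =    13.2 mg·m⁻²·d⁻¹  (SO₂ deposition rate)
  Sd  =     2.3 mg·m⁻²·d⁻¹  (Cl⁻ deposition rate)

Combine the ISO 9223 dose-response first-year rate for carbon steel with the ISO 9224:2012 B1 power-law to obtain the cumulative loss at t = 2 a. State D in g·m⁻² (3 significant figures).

D(2) = 290 g·m⁻²

carbon steel: T>10 °C ⇒ hinge -0.054·(24.5−10) = -0.7830
  Pd branch = 1.77·Pd^0.52·e^(0.02·RH+f) = 17.63 μm/a
  Sd branch = 0.102·Sd^0.62·e^(0.033·RH+0.04·T) = 8.042 μm/a
  sum: 17.63 + 8.042 → r_corr = 25.67 μm/a
Power-law: D(2) = r_corr · 2^0.523
  D(2) = 25.67 × 2^0.523 = 25.67 × 1.437 = 36.89 μm
  Mass loss = 36.89 μm × 7.85 g/cm³ = 289.6 g·m⁻²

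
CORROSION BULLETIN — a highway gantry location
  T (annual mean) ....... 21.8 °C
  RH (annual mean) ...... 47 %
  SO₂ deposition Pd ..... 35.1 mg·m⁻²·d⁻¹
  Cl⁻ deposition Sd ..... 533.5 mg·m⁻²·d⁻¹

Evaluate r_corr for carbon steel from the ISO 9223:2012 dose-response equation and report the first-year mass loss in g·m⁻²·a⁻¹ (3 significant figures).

r_corr = 563 g·m⁻²·a⁻¹

carbon steel: f(T) = -0.054·(T−10) [T>10 °C] = -0.6372
  Pd branch = 1.77·Pd^0.52·e^(0.02·RH+f) = 15.24 μm/a
  Sd branch = 0.102·Sd^0.62·e^(0.033·RH+0.04·T) = 56.46 μm/a
  r_corr = 15.24 + 56.46 = 71.7 μm/a
Convert to mass loss: 71.7 μm/a × 7.85 g/cm³ = 562.8 g·m⁻²·a⁻¹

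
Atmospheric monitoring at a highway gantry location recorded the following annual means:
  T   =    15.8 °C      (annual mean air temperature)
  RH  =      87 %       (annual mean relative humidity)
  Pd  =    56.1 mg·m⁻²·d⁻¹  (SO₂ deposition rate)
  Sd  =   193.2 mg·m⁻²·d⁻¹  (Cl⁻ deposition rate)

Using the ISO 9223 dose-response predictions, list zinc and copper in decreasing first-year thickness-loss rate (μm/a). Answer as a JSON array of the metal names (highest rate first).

["zinc", "copper"]

zinc: temperature factor f = -0.071·(5.8) = -0.4118
  sulphur-dioxide contribution → 2.75 μm/a
  chloride contribution → 2.701 μm/a
  ⇒ r_corr(zinc) = 5.451 μm/a
copper: T>10 °C ⇒ hinge -0.080·(15.8−10) = -0.4640
  sulphur-dioxide contribution → 1.61 μm/a
  chloride contribution → 2.111 μm/a
  total first-year rate 3.72 μm/a
Ordering by μm/a: zinc (5.45) > copper (3.72)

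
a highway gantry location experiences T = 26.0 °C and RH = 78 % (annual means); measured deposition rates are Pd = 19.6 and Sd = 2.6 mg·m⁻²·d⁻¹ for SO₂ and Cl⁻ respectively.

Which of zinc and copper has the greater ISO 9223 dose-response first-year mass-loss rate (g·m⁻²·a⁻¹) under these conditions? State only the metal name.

copper

zinc: f(T) = -0.071·(T−10) [T>10 °C] = -1.1360
  Pd branch = 0.0129·Pd^0.44·e^(0.046·RH+f) = 0.5547 μm/a
  Cl⁻ term: 0.0175·2.6^0.57·exp(0.008·78+0.085·26.0) = 0.5133
  sum: 0.5547 + 0.5133 → r_corr = 1.068 μm/a
  mass loss = 1.068 μm/a × 7.14 g/cm³ = 7.626 g·m⁻²·a⁻¹
copper: temperature factor f = -0.080·(16.0) = -1.2800
  SO₂ term: 0.0053·19.6^0.26·exp(0.059·78-1.2800) = 0.3184
  Cl⁻ term: 0.01025·2.6^0.27·exp(0.036·78+0.049·26.0) = 0.7862
  sum: 0.3184 + 0.7862 → r_corr = 1.105 μm/a
  mass loss = 1.105 μm/a × 8.96 g/cm³ = 9.898 g·m⁻²·a⁻¹
Ordering by g·m⁻²·a⁻¹: copper (9.9) > zinc (7.63)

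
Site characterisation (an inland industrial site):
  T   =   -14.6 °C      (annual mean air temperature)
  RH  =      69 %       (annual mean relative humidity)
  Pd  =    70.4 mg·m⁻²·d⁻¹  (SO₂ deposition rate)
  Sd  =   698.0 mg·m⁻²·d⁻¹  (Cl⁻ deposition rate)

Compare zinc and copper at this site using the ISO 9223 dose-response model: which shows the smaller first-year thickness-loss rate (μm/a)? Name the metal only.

zinc: T≤10 °C ⇒ hinge +0.038·(-14.6−10) = -0.9348
  sulphur-dioxide contribution → 0.787 μm/a
  chloride contribution → 0.3671 μm/a
  ⇒ r_corr(zinc) = 1.154 μm/a
copper: T≤10 °C ⇒ hinge +0.126·(-14.6−10) = -3.0996
  sulphur-dioxide contribution → 0.04232 μm/a
  chloride contribution → 0.3521 μm/a
  ⇒ r_corr(copper) = 0.3944 μm/a
Ordering by μm/a: zinc (1.15) > copper (0.394)

copper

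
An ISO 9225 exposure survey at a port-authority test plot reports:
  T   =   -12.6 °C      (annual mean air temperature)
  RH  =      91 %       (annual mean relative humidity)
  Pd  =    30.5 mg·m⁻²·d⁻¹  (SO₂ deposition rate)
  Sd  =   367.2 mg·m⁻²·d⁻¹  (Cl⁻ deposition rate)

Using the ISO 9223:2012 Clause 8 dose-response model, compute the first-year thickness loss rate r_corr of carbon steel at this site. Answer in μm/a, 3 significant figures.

carbon steel: T≤10 °C ⇒ hinge +0.150·(-12.6−10) = -3.3900
  Pd branch = 1.77·Pd^0.52·e^(0.02·RH+f) = 2.178 μm/a
  Cl⁻ term: 0.102·367.2^0.62·exp(0.033·91+0.04·-12.6) = 48.32
  sum: 2.178 + 48.32 → r_corr = 50.5 μm/a

r_corr = 50.5 μm/a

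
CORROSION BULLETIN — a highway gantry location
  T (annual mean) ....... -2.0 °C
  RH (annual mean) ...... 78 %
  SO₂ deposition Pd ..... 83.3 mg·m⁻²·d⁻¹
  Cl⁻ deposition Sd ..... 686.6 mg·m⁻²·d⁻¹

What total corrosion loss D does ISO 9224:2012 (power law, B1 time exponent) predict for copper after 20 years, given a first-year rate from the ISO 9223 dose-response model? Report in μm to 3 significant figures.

copper: f(T) = +0.126·(T−10) [T≤10 °C] = -1.5120
  SO₂ term: 0.0053·83.3^0.26·exp(0.059·78-1.5120) = 0.3678
  Sd branch = 0.01025·Sd^0.27·e^(0.036·RH+0.049·T) = 0.8986 μm/a
  sum: 0.3678 + 0.8986 → r_corr = 1.266 μm/a
ISO 9224: D(t) = r_corr · t^b with b = 0.667 (copper, B1)
  D(20) = 1.266 × 20^0.667 = 1.266 × 7.375 = 9.34 μm

D(20) = 9.34 μm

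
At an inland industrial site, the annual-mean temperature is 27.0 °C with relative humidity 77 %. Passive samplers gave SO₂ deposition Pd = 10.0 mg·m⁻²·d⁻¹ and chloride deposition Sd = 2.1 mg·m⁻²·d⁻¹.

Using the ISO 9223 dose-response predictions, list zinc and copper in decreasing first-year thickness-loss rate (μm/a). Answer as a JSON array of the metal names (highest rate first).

zinc: f(T) = -0.071·(T−10) [T>10 °C] = -1.2070
  SO₂ term: 0.0129·10.0^0.44·exp(0.046·77-1.2070) = 0.367
  Cl⁻ term: 0.0175·2.1^0.57·exp(0.008·77+0.085·27.0) = 0.4908
  sum: 0.367 + 0.4908 → r_corr = 0.8578 μm/a
copper: f(T) = -0.080·(T−10) [T>10 °C] = -1.3600
  Pd branch = 0.0053·Pd^0.26·e^(0.059·RH+f) = 0.2326 μm/a
  Cl⁻ term: 0.01025·2.1^0.27·exp(0.036·77+0.049·27.0) = 0.7519
  sum: 0.2326 + 0.7519 → r_corr = 0.9845 μm/a
Ordering by μm/a: copper (0.985) > zinc (0.858)

["copper", "zinc"]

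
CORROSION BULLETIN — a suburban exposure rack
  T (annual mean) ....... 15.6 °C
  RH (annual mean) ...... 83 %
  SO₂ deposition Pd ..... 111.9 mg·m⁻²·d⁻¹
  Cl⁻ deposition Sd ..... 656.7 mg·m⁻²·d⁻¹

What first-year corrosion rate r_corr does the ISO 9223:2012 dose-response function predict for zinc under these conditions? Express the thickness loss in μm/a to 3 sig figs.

zinc: f(T) = -0.071·(T−10) [T>10 °C] = -0.3976
  sulphur-dioxide contribution → 3.144 μm/a
  chloride contribution → 5.166 μm/a
  ⇒ r_corr(zinc) = 8.311 μm/a

r_corr = 8.31 μm/a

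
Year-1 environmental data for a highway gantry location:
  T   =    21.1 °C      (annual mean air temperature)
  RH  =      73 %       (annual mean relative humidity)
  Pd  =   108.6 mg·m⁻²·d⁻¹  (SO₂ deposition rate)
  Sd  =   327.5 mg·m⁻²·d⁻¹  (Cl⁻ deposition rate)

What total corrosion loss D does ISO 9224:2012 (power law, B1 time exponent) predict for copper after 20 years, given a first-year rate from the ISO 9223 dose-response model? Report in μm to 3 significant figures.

copper: temperature factor f = -0.080·(11.1) = -0.8880
  SO₂ term: 0.0053·108.6^0.26·exp(0.059·73-0.8880) = 0.5476
  Cl⁻ term: 0.01025·327.5^0.27·exp(0.036·73+0.049·21.1) = 1.906
  sum: 0.5476 + 1.906 → r_corr = 2.454 μm/a
Long-term exponent b (ISO 9224 Table 2, B1) = 0.667
  D(20) = 2.454 × 20^0.667 = 2.454 × 7.375 = 18.1 μm

D(20) = 18.1 μm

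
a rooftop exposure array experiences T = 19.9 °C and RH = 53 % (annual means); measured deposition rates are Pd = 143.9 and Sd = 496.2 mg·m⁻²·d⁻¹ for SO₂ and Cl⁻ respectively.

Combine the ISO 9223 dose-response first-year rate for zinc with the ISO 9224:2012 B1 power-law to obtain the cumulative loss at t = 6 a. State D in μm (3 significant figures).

zinc: temperature factor f = -0.071·(9.9) = -0.7029
  sulphur-dioxide contribution → 0.6511 μm/a
  chloride contribution → 4.992 μm/a
  total first-year rate 5.644 μm/a
Power-law: D(6) = r_corr · 6^0.813
  D(6) = 5.644 × 6^0.813 = 5.644 × 4.292 = 24.22 μm

D(6) = 24.2 μm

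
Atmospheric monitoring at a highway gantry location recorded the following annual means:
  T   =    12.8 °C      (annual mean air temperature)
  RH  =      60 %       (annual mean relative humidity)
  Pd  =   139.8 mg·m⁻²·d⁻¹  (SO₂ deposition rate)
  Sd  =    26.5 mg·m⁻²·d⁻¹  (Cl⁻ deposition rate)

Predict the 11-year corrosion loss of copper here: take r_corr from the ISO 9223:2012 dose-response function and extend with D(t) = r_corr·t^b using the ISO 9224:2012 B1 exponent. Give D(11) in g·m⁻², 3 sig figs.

copper: f(T) = -0.080·(T−10) [T>10 °C] = -0.2240
  sulphur-dioxide contribution → 0.5275 μm/a
  chloride contribution → 0.4031 μm/a
  ⇒ r_corr(copper) = 0.9307 μm/a
ISO 9224: D(t) = r_corr · t^b with b = 0.667 (copper, B1)
  D(11) = 0.9307 × 11^0.667 = 0.9307 × 4.95 = 4.607 μm
  Mass loss = 4.607 μm × 8.96 g/cm³ = 41.28 g·m⁻²

D(11) = 41.3 g·m⁻²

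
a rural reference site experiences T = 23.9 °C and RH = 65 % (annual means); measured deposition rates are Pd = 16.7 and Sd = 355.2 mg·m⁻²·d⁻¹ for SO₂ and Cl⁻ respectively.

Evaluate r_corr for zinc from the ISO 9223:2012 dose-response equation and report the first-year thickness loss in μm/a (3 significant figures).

zinc: T>10 °C ⇒ hinge -0.071·(23.9−10) = -0.9869
  sulphur-dioxide contribution → 0.33 μm/a
  chloride contribution → 6.381 μm/a
  ⇒ r_corr(zinc) = 6.711 μm/a

r_corr = 6.71 μm/a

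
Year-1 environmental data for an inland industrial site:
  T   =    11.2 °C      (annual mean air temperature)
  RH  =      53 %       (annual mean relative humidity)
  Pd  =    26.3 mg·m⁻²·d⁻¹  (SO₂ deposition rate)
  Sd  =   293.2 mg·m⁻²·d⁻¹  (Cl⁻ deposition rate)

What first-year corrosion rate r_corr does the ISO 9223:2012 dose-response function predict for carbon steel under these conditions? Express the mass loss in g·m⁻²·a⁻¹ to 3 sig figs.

r_corr = 450 g·m⁻²·a⁻¹

carbon steel: temperature factor f = -0.054·(1.2) = -0.0648
  sulphur-dioxide contribution → 26.22 μm/a
  chloride contribution → 31.07 μm/a
  ⇒ r_corr(carbon steel) = 57.29 μm/a
Convert to mass loss: 57.29 μm/a × 7.85 g/cm³ = 449.7 g·m⁻²·a⁻¹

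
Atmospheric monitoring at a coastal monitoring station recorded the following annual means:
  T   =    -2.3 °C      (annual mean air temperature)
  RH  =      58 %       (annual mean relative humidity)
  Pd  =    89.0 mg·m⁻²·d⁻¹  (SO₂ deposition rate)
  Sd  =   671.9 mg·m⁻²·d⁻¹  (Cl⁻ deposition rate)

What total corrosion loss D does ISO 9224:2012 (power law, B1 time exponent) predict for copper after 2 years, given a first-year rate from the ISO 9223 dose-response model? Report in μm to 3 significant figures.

D(2) = 0.856 μm

copper: T≤10 °C ⇒ hinge +0.126·(-2.3−10) = -1.5498
  SO₂ term: 0.0053·89.0^0.26·exp(0.059·58-1.5498) = 0.1107
  Sd branch = 0.01025·Sd^0.27·e^(0.036·RH+0.049·T) = 0.4285 μm/a
  r_corr = 0.1107 + 0.4285 = 0.5392 μm/a
ISO 9224: D(t) = r_corr · t^b with b = 0.667 (copper, B1)
  D(2) = 0.5392 × 2^0.667 = 0.5392 × 1.588 = 0.8562 μm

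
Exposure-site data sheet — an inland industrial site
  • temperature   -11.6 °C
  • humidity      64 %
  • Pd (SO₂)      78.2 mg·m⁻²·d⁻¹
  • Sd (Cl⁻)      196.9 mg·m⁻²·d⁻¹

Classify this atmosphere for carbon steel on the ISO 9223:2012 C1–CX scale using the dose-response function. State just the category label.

C2

carbon steel: f(T) = +0.150·(T−10) [T≤10 °C] = -3.2400
  SO₂ term: 1.77·78.2^0.52·exp(0.02·64-3.2400) = 2.406
  Sd branch = 0.102·Sd^0.62·e^(0.033·RH+0.04·T) = 14.02 μm/a
  sum: 2.406 + 14.02 → r_corr = 16.43 μm/a
16.4 μm/a falls in (1.3, 25] for carbon steel → category C2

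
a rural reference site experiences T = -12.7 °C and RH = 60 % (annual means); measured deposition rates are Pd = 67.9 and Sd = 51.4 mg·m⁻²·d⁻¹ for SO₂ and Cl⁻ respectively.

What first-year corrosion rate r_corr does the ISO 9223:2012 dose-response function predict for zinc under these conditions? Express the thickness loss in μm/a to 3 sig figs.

zinc: temperature factor f = +0.038·(-22.7) = -0.8626
  Pd branch = 0.0129·Pd^0.44·e^(0.046·RH+f) = 0.5504 μm/a
  Cl⁻ term: 0.0175·51.4^0.57·exp(0.008·60+0.085·-12.7) = 0.09077
  r_corr = 0.5504 + 0.09077 = 0.6411 μm/a

r_corr = 0.641 μm/a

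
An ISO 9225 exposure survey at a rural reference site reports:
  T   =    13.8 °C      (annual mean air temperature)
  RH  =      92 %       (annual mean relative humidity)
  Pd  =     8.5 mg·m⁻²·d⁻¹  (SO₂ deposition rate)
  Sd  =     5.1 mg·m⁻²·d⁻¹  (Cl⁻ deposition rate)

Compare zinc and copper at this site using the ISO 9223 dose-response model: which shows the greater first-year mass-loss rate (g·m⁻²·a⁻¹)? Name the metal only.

copper

zinc: T>10 °C ⇒ hinge -0.071·(13.8−10) = -0.2698
  sulphur-dioxide contribution → 1.739 μm/a
  chloride contribution → 0.2988 μm/a
  ⇒ r_corr(zinc) = 2.038 μm/a
  mass loss = 2.038 μm/a × 7.14 g/cm³ = 14.55 g·m⁻²·a⁻¹
copper: f(T) = -0.080·(T−10) [T>10 °C] = -0.3040
  sulphur-dioxide contribution → 1.553 μm/a
  chloride contribution → 0.8587 μm/a
  total first-year rate 2.412 μm/a
  mass loss = 2.412 μm/a × 8.96 g/cm³ = 21.61 g·m⁻²·a⁻¹
Ordering by g·m⁻²·a⁻¹: copper (21.6) > zinc (14.5)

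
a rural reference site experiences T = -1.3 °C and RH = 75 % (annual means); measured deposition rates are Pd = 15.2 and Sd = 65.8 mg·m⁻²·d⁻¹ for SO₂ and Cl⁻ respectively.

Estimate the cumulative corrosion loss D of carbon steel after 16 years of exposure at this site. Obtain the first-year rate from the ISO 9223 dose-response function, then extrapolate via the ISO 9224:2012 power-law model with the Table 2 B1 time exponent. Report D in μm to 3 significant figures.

carbon steel: T≤10 °C ⇒ hinge +0.150·(-1.3−10) = -1.6950
  SO₂ term: 1.77·15.2^0.52·exp(0.02·75-1.6950) = 5.996
  Cl⁻ term: 0.102·65.8^0.62·exp(0.033·75+0.04·-1.3) = 15.42
  sum: 5.996 + 15.42 → r_corr = 21.42 μm/a
Power-law: D(16) = r_corr · 16^0.523
  D(16) = 21.42 × 16^0.523 = 21.42 × 4.263 = 91.32 μm

D(16) = 91.3 μm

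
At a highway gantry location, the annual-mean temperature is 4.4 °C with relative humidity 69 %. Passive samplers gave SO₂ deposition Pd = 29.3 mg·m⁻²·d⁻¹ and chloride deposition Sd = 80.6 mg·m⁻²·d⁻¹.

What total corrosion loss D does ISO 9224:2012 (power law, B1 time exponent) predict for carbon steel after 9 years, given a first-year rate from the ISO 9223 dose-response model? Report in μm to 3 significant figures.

D(9) = 112 μm

carbon steel: f(T) = +0.150·(T−10) [T≤10 °C] = -0.8400
  SO₂ term: 1.77·29.3^0.52·exp(0.02·69-0.8400) = 17.59
  Sd branch = 0.102·Sd^0.62·e^(0.033·RH+0.04·T) = 18.02 μm/a
  r_corr = 17.59 + 18.02 = 35.61 μm/a
Power-law: D(9) = r_corr · 9^0.523
  D(9) = 35.61 × 9^0.523 = 35.61 × 3.156 = 112.4 μm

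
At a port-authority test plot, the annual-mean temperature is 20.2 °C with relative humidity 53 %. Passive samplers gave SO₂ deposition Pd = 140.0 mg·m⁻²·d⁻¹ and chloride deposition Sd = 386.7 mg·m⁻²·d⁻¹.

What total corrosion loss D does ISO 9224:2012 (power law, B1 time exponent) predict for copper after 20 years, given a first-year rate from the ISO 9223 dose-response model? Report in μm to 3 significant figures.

copper: T>10 °C ⇒ hinge -0.080·(20.2−10) = -0.8160
  Pd branch = 0.0053·Pd^0.26·e^(0.059·RH+f) = 0.1932 μm/a
  Sd branch = 0.01025·Sd^0.27·e^(0.036·RH+0.049·T) = 0.9286 μm/a
  r_corr = 0.1932 + 0.9286 = 1.122 μm/a
ISO 9224: D(t) = r_corr · t^b with b = 0.667 (copper, B1)
  D(20) = 1.122 × 20^0.667 = 1.122 × 7.375 = 8.273 μm

D(20) = 8.27 μm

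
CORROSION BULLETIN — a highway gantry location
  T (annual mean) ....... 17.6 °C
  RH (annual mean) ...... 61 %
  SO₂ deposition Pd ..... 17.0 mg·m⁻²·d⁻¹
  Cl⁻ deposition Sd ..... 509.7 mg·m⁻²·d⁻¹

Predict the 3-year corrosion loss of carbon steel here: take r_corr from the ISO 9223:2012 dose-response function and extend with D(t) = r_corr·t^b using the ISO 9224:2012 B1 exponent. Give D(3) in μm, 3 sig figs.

carbon steel: f(T) = -0.054·(T−10) [T>10 °C] = -0.4104
  sulphur-dioxide contribution → 17.35 μm/a
  chloride contribution → 73.64 μm/a
  total first-year rate 90.99 μm/a
ISO 9224: D(t) = r_corr · t^b with b = 0.523 (carbon steel, B1)
  D(3) = 90.99 × 3^0.523 = 90.99 × 1.776 = 161.6 μm

D(3) = 162 μm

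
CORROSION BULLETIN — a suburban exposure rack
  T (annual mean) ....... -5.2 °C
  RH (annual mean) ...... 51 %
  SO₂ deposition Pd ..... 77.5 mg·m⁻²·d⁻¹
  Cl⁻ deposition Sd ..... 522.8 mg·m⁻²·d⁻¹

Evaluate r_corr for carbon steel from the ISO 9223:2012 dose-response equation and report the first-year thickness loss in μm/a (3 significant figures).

carbon steel: T≤10 °C ⇒ hinge +0.150·(-5.2−10) = -2.2800
  sulphur-dioxide contribution → 4.822 μm/a
  chloride contribution → 21.6 μm/a
  total first-year rate 26.43 μm/a

r_corr = 26.4 μm/a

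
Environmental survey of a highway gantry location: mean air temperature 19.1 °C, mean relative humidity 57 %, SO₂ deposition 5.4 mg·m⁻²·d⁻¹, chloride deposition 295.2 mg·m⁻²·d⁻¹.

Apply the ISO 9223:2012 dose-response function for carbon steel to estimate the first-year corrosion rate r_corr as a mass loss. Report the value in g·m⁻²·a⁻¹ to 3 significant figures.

r_corr = 447 g·m⁻²·a⁻¹

carbon steel: T>10 °C ⇒ hinge -0.054·(19.1−10) = -0.4914
  sulphur-dioxide contribution → 8.138 μm/a
  chloride contribution → 48.84 μm/a
  ⇒ r_corr(carbon steel) = 56.98 μm/a
Convert to mass loss: 56.98 μm/a × 7.85 g/cm³ = 447.3 g·m⁻²·a⁻¹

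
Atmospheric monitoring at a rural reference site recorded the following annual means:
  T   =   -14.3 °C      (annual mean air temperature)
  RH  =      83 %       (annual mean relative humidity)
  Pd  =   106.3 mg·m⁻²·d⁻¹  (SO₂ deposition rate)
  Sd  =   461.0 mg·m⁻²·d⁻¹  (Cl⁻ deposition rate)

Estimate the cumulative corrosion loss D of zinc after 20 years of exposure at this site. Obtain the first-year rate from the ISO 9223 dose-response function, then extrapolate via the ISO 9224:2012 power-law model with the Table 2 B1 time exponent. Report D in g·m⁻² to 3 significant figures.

D(20) = 175 g·m⁻²

zinc: f(T) = +0.038·(T−10) [T≤10 °C] = -0.9234
  Pd branch = 0.0129·Pd^0.44·e^(0.046·RH+f) = 1.817 μm/a
  Cl⁻ term: 0.0175·461.0^0.57·exp(0.008·83+0.085·-14.3) = 0.3325
  sum: 1.817 + 0.3325 → r_corr = 2.15 μm/a
Power-law: D(20) = r_corr · 20^0.813
  D(20) = 2.15 × 20^0.813 = 2.15 × 11.42 = 24.55 μm
  Mass loss = 24.55 μm × 7.14 g/cm³ = 175.3 g·m⁻²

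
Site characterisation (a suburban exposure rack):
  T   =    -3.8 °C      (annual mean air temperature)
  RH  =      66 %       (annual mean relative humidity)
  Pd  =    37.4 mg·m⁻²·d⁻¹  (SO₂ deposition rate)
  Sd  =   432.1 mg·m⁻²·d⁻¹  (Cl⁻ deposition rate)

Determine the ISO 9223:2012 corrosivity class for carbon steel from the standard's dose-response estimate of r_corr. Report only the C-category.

C3

carbon steel: f(T) = +0.150·(T−10) [T≤10 °C] = -2.0700
  Pd branch = 1.77·Pd^0.52·e^(0.02·RH+f) = 5.497 μm/a
  Sd branch = 0.102·Sd^0.62·e^(0.033·RH+0.04·T) = 33.31 μm/a
  sum: 5.497 + 33.31 → r_corr = 38.8 μm/a
Category bounds: 25…50 μm/a bracket r_corr ⇒ C3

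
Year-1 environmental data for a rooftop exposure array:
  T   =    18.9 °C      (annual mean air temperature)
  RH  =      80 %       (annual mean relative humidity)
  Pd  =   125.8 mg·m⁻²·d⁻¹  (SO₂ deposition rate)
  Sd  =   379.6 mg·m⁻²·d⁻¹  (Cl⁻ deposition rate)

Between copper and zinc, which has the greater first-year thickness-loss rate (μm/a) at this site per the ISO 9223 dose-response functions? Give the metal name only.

zinc

copper: temperature factor f = -0.080·(8.9) = -0.7120
  sulphur-dioxide contribution → 1.025 μm/a
  chloride contribution → 2.291 μm/a
  ⇒ r_corr(copper) = 3.317 μm/a
zinc: T>10 °C ⇒ hinge -0.071·(18.9−10) = -0.6319
  sulphur-dioxide contribution → 2.282 μm/a
  chloride contribution → 4.885 μm/a
  total first-year rate 7.167 μm/a
Ordering by μm/a: zinc (7.17) > copper (3.32)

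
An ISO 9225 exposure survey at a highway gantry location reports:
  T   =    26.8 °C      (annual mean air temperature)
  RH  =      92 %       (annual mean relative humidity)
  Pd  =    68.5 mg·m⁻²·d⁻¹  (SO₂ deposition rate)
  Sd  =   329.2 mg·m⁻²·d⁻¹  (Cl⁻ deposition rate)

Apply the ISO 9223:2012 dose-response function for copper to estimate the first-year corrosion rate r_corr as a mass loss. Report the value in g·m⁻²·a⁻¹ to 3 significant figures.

copper: temperature factor f = -0.080·(16.8) = -1.3440
  SO₂ term: 0.0053·68.5^0.26·exp(0.059·92-1.3440) = 0.9445
  Sd branch = 0.01025·Sd^0.27·e^(0.036·RH+0.049·T) = 5.002 μm/a
  r_corr = 0.9445 + 5.002 = 5.946 μm/a
Convert to mass loss: 5.946 μm/a × 8.96 g/cm³ = 53.28 g·m⁻²·a⁻¹

r_corr = 53.3 g·m⁻²·a⁻¹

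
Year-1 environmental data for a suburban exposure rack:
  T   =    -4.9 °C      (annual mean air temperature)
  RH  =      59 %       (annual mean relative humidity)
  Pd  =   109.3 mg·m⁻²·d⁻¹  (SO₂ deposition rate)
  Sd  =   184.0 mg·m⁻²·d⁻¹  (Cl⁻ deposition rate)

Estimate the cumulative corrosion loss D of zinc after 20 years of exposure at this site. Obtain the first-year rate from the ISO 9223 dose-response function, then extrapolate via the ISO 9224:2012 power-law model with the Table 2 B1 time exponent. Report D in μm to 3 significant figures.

zinc: f(T) = +0.038·(T−10) [T≤10 °C] = -0.5662
  SO₂ term: 0.0129·109.3^0.44·exp(0.046·59-0.5662) = 0.8717
  Cl⁻ term: 0.0175·184.0^0.57·exp(0.008·59+0.085·-4.9) = 0.3615
  r_corr = 0.8717 + 0.3615 = 1.233 μm/a
ISO 9224: D(t) = r_corr · t^b with b = 0.813 (zinc, B1)
  D(20) = 1.233 × 20^0.813 = 1.233 × 11.42 = 14.09 μm

D(20) = 14.1 μm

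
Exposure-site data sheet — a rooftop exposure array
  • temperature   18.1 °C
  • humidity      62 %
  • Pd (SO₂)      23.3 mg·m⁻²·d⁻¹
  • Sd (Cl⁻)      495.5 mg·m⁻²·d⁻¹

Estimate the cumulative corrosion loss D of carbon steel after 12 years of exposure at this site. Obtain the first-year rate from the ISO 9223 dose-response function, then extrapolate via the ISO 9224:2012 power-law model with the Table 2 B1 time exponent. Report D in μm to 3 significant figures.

carbon steel: temperature factor f = -0.054·(8.1) = -0.4374
  SO₂ term: 1.77·23.3^0.52·exp(0.02·62-0.4374) = 20.3
  Sd branch = 0.102·Sd^0.62·e^(0.033·RH+0.04·T) = 76.3 μm/a
  sum: 20.3 + 76.3 → r_corr = 96.6 μm/a
ISO 9224: D(t) = r_corr · t^b with b = 0.523 (carbon steel, B1)
  D(12) = 96.6 × 12^0.523 = 96.6 × 3.668 = 354.3 μm

D(12) = 354 μm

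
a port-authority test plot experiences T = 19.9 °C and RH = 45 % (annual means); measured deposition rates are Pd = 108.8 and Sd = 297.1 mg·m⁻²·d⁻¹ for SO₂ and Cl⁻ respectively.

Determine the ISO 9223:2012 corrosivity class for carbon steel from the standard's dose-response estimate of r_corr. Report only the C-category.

C4

carbon steel: temperature factor f = -0.054·(9.9) = -0.5346
  Pd branch = 1.77·Pd^0.52·e^(0.02·RH+f) = 29.22 μm/a
  Cl⁻ term: 0.102·297.1^0.62·exp(0.033·45+0.04·19.9) = 34.07
  sum: 29.22 + 34.07 → r_corr = 63.3 μm/a
63.3 μm/a falls in (50, 80] for carbon steel → category C4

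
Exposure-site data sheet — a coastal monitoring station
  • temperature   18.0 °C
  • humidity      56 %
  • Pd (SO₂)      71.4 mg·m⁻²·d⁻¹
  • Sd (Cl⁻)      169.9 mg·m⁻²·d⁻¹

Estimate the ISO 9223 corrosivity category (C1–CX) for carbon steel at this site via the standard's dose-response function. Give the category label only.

carbon steel: temperature factor f = -0.054·(8.0) = -0.4320
  SO₂ term: 1.77·71.4^0.52·exp(0.02·56-0.4320) = 32.41
  Cl⁻ term: 0.102·169.9^0.62·exp(0.033·56+0.04·18.0) = 32.11
  r_corr = 32.41 + 32.11 = 64.52 μm/a
64.5 μm/a falls in (50, 80] for carbon steel → category C4

C4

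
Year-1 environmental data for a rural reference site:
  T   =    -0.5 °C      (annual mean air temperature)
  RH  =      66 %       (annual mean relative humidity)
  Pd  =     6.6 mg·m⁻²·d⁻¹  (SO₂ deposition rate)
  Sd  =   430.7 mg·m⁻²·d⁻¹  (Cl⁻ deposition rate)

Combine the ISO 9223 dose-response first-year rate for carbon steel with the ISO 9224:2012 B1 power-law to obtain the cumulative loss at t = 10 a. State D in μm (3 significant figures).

carbon steel: temperature factor f = +0.150·(-10.5) = -1.5750
  SO₂ term: 1.77·6.6^0.52·exp(0.02·66-1.5750) = 3.659
  Sd branch = 0.102·Sd^0.62·e^(0.033·RH+0.04·T) = 37.93 μm/a
  sum: 3.659 + 37.93 → r_corr = 41.59 μm/a
Power-law: D(10) = r_corr · 10^0.523
  D(10) = 41.59 × 10^0.523 = 41.59 × 3.334 = 138.7 μm

D(10) = 139 μm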